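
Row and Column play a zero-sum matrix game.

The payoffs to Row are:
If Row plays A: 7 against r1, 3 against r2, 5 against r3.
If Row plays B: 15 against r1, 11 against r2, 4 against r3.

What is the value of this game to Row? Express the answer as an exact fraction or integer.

43/9

Column r1 is strictly dominated by r2 for Column (it gives Row more in every row).
The remaining 2×2 game on (A, B) × (r2, r3) has no saddle point. Let Row play A with probability p; indifference gives 3p + 11(1−p) = 5p + 4(1−p), so p = 7/9.
Similarly Column's optimal q on r2 is 1/9, and the value is 3·(1/9) + (5)·(8/9) = 43/9.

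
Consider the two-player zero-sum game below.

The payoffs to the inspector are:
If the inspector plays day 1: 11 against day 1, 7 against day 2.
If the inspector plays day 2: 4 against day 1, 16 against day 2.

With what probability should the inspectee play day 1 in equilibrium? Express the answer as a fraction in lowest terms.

Row minima are 7 and 4, so the inspector's maximin is 7; column maxima are 11 and 16, so the inspectee's minimax is 11. These differ, so the equilibrium is in mixed strategies.
Let the inspectee play day 1 with probability q. The inspector is indifferent when 11q + 7(1−q) = 4q + 16(1−q), giving q = 9/16.

9/16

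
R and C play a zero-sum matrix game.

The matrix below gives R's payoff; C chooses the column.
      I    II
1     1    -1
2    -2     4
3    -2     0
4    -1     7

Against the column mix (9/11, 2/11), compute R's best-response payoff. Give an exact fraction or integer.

7/11

1: (1)·(9/11) + (-1)·(2/11) = 7/11.
2: (-2)·(9/11) + (4)·(2/11) = -10/11.
3: (-2)·(9/11) + (0)·(2/11) = -18/11.
4: (-1)·(9/11) + (7)·(2/11) = 5/11.
The best pure response is 1 with expected payoff 7/11.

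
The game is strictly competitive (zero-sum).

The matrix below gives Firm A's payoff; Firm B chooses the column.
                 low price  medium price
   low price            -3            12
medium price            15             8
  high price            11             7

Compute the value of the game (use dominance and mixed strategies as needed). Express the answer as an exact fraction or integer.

Row high price is strictly dominated by row medium price, so Firm A never plays it.
The remaining 2×2 game on (low price, medium price) × (low price, medium price) has no saddle point. Let Firm A play low price with probability p; indifference gives −3p + 15(1−p) = 12p + 8(1−p), so p = 7/22.
Similarly Firm B's optimal q on low price is 2/11, and the value is -3·(2/11) + (12)·(9/11) = 102/11.

102/11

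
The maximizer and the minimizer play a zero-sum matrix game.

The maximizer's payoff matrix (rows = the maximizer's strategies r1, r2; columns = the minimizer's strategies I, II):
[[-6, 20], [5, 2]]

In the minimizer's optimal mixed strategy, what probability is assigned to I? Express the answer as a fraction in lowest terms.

18/29

Row minima are -6 and 2, so the maximizer's maximin is 2; column maxima are 5 and 20, so the minimizer's minimax is 5. These differ, so the equilibrium is in mixed strategies.
Let the minimizer play I with probability q. The maximizer is indifferent when −6q + 20(1−q) = 5q + 2(1−q), giving q = 18/29.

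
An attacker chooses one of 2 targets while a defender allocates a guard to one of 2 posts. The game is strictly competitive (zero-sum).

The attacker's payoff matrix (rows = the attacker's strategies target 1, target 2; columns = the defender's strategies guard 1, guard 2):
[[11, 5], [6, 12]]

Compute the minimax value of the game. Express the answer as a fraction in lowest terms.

Row minima are 5 and 6, so the attacker's maximin is 6; column maxima are 11 and 12, so the defender's minimax is 11. These differ, so the equilibrium is in mixed strategies.
Let the attacker play target 1 with probability p. The defender is indifferent when 11p + 6(1−p) = 5p + 12(1−p), giving p = 1/2.
Let the defender play guard 1 with probability q. The attacker is indifferent when 11q + 5(1−q) = 6q + 12(1−q), giving q = 7/12.
The value is 11·(7/12) + (5)·(5/12) = 17/2.

17/2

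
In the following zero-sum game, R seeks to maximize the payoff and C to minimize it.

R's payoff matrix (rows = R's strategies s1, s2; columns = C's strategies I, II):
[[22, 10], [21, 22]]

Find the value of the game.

Row minima are 10 and 21, so R's maximin is 21; column maxima are 22 and 22, so C's minimax is 22. These differ, so the equilibrium is in mixed strategies.
Let R play s1 with probability p. C is indifferent when 22p + 21(1−p) = 10p + 22(1−p), giving p = 1/13.
Let C play I with probability q. R is indifferent when 22q + 10(1−q) = 21q + 22(1−q), giving q = 12/13.
The value is 22·(12/13) + (10)·(1/13) = 274/13.

274/13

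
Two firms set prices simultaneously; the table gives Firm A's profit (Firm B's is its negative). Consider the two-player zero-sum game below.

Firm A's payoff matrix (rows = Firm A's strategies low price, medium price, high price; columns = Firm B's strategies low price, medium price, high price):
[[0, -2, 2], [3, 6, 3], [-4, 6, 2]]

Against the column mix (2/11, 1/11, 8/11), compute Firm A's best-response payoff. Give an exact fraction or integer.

low price: (0)·(2/11) + (-2)·(1/11) + (2)·(8/11) = 14/11.
medium price: (3)·(2/11) + (6)·(1/11) + (3)·(8/11) = 36/11.
high price: (-4)·(2/11) + (6)·(1/11) + (2)·(8/11) = 14/11.
The best pure response is medium price with expected payoff 36/11.

36/11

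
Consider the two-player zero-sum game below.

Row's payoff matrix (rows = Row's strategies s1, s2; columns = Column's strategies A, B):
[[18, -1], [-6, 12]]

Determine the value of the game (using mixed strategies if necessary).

Row minima are -1 and -6, so Row's maximin is -1; column maxima are 18 and 12, so Column's minimax is 12. These differ, so the equilibrium is in mixed strategies.
Let Row play s1 with probability p. Column is indifferent when 18p − 6(1−p) = −p + 12(1−p), giving p = 18/37.
Let Column play A with probability q. Row is indifferent when 18q − (1−q) = −6q + 12(1−q), giving q = 13/37.
The value is 18·(13/37) + (-1)·(24/37) = 210/37.

210/37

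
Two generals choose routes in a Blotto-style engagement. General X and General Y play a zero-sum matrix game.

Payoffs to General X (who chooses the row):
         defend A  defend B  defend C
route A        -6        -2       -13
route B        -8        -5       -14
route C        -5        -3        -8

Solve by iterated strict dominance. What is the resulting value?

Row route B is strictly dominated by row route A (-6>-8, -2>-5, -13>-14); eliminate route B.
Column defend A is strictly dominated by defend C for General Y (-13<-6, -8<-5); eliminate defend A.
Column defend B is strictly dominated by defend C for General Y (-13<-2, -8<-3); eliminate defend B.
Row route A is strictly dominated by row route C (-8>-13); eliminate route A.
Only (route C, defend C) remains, with payoff -8.

-8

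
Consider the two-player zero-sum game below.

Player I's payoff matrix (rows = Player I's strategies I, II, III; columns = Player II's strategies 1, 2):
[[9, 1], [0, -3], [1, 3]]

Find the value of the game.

Row II is strictly dominated by row III, so Player I never plays it.
The remaining 2×2 game on (I, III) × (1, 2) has no saddle point. Let Player I play I with probability p; indifference gives 9p + (1−p) = p + 3(1−p), so p = 1/5.
Similarly Player II's optimal q on 1 is 1/5, and the value is 9·(1/5) + (1)·(4/5) = 13/5.

13/5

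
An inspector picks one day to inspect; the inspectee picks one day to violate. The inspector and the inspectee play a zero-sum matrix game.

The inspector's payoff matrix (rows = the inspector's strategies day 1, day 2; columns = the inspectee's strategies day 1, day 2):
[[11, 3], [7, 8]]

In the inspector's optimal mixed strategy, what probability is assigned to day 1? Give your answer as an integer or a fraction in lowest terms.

1/9

Row minima are 3 and 7, so the inspector's maximin is 7; column maxima are 11 and 8, so the inspectee's minimax is 8. These differ, so the equilibrium is in mixed strategies.
Let the inspector play day 1 with probability p. The inspectee is indifferent when 11p + 7(1−p) = 3p + 8(1−p), giving p = 1/9.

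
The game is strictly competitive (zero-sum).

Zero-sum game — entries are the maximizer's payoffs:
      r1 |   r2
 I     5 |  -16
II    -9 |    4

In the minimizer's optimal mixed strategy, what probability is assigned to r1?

10/17

Row minima are -16 and -9, so the maximizer's maximin is -9; column maxima are 5 and 4, so the minimizer's minimax is 4. These differ, so the equilibrium is in mixed strategies.
Let the minimizer play r1 with probability q. The maximizer is indifferent when 5q − 16(1−q) = −9q + 4(1−q), giving q = 10/17.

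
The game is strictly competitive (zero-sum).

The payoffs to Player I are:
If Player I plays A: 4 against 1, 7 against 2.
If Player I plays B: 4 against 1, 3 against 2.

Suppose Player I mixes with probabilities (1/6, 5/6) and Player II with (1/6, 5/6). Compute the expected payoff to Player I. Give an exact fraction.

67/18

Against (1/6, 5/6), each row's expected payoff is A: 13/2; B: 19/6.
Taking the (1/6, 5/6)-weighted average: (1/6)·(13/2) + (5/6)·(19/6) = 67/18.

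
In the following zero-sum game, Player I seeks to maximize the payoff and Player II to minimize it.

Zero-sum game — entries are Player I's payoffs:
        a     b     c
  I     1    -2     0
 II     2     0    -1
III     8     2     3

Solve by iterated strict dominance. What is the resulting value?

Row II is strictly dominated by row III (8>2, 2>0, 3>-1); eliminate II.
Column c is strictly dominated by b for Player II (-2<0, 2<3); eliminate c.
Column a is strictly dominated by b for Player II (-2<1, 2<8); eliminate a.
Row I is strictly dominated by row III (2>-2); eliminate I.
Only (III, b) remains, with payoff 2.

2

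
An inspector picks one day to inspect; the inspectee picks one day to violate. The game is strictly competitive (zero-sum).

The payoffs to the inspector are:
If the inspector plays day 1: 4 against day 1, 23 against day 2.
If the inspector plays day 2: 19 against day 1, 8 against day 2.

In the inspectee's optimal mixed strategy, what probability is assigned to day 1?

Row minima are 4 and 8, so the inspector's maximin is 8; column maxima are 19 and 23, so the inspectee's minimax is 19. These differ, so the equilibrium is in mixed strategies.
Let the inspectee play day 1 with probability q. The inspector is indifferent when 4q + 23(1−q) = 19q + 8(1−q), giving q = 1/2.

1/2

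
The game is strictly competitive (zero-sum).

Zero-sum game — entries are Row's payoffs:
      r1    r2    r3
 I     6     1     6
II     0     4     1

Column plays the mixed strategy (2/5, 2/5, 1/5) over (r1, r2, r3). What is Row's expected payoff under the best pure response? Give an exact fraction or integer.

I: (6)·(2/5) + (1)·(2/5) + (6)·(1/5) = 4.
II: (0)·(2/5) + (4)·(2/5) + (1)·(1/5) = 9/5.
The best pure response is I with expected payoff 4.

4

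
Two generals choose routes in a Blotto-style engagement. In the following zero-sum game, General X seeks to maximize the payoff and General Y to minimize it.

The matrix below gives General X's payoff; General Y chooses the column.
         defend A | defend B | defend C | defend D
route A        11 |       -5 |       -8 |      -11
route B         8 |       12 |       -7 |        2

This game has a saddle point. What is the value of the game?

Row minima: -11, -7 → General X's maximin is -7.
Column maxima: 11, 12, -7, 2 → General Y's minimax is -7.
They coincide at (route B, defend C), so the value is -7.

-7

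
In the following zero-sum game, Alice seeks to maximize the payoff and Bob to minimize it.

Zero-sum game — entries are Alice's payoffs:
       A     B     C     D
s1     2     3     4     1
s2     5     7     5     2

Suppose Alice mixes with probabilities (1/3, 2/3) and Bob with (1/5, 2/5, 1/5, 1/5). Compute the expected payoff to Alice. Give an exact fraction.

13/3

Against (1/5, 2/5, 1/5, 1/5), each row's expected payoff is s1: 13/5; s2: 26/5.
Taking the (1/3, 2/3)-weighted average: (1/3)·(13/5) + (2/3)·(26/5) = 13/3.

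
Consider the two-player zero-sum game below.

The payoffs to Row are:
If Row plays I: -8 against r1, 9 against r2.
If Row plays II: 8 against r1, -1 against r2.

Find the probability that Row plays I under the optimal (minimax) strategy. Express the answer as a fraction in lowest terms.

9/26

Row minima are -8 and -1, so Row's maximin is -1; column maxima are 8 and 9, so Column's minimax is 8. These differ, so the equilibrium is in mixed strategies.
Let Row play I with probability p. Column is indifferent when −8p + 8(1−p) = 9p − (1−p), giving p = 9/26.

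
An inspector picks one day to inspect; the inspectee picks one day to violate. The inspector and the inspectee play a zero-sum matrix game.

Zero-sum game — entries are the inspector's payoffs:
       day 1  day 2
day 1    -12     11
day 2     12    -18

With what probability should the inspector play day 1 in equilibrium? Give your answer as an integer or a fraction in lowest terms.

Row minima are -12 and -18, so the inspector's maximin is -12; column maxima are 12 and 11, so the inspectee's minimax is 11. These differ, so the equilibrium is in mixed strategies.
Let the inspector play day 1 with probability p. The inspectee is indifferent when −12p + 12(1−p) = 11p − 18(1−p), giving p = 30/53.

30/53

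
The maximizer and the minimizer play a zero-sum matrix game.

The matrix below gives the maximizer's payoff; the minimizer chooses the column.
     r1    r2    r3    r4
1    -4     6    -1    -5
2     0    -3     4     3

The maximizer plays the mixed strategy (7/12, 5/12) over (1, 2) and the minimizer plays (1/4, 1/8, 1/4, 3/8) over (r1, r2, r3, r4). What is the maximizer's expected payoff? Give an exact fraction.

-21/32

Against (1/4, 1/8, 1/4, 3/8), each row's expected payoff is 1: -19/8; 2: 7/4.
Taking the (7/12, 5/12)-weighted average: (7/12)·(-19/8) + (5/12)·(7/4) = -21/32.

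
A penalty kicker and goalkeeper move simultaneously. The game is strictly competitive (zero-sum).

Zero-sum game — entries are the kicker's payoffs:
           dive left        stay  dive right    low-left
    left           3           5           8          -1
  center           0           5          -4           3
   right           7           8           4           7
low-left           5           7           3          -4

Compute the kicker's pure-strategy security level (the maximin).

4

The worst-case payoff for each row is left: -1, center: -4, right: 4, low-left: -4.
The best of these is 4.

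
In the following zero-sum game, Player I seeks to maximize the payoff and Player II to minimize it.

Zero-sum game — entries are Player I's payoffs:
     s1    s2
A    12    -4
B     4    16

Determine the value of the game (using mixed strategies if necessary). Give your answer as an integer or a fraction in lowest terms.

52/7

Row minima are -4 and 4, so Player I's maximin is 4; column maxima are 12 and 16, so Player II's minimax is 12. These differ, so the equilibrium is in mixed strategies.
Let Player I play A with probability p. Player II is indifferent when 12p + 4(1−p) = −4p + 16(1−p), giving p = 3/7.
Let Player II play s1 with probability q. Player I is indifferent when 12q − 4(1−q) = 4q + 16(1−q), giving q = 5/7.
The value is 12·(5/7) + (-4)·(2/7) = 52/7.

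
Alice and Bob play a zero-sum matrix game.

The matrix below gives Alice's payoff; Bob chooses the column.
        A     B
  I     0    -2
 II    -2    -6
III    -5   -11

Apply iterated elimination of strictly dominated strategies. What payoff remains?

Column A is strictly dominated by B for Bob (-2<0, -6<-2, -11<-5); eliminate A.
Row III is strictly dominated by row I (-2>-11); eliminate III.
Row II is strictly dominated by row I (-2>-6); eliminate II.
Only (I, B) remains, with payoff -2.

-2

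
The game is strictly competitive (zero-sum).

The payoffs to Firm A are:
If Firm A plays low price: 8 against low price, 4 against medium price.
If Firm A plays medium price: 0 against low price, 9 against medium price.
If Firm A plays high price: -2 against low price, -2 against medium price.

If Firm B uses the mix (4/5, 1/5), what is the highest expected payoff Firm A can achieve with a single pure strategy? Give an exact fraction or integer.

36/5

low price: (8)·(4/5) + (4)·(1/5) = 36/5.
medium price: (0)·(4/5) + (9)·(1/5) = 9/5.
high price: (-2)·(4/5) + (-2)·(1/5) = -2.
The best pure response is low price with expected payoff 36/5.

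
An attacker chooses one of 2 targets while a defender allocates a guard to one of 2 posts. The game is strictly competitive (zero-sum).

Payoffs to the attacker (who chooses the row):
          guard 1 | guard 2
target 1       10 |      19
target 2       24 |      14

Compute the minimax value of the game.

Row minima are 10 and 14, so the attacker's maximin is 14; column maxima are 24 and 19, so the defender's minimax is 19. These differ, so the equilibrium is in mixed strategies.
Let the attacker play target 1 with probability p. The defender is indifferent when 10p + 24(1−p) = 19p + 14(1−p), giving p = 10/19.
Let the defender play guard 1 with probability q. The attacker is indifferent when 10q + 19(1−q) = 24q + 14(1−q), giving q = 5/19.
The value is 10·(5/19) + (19)·(14/19) = 316/19.

316/19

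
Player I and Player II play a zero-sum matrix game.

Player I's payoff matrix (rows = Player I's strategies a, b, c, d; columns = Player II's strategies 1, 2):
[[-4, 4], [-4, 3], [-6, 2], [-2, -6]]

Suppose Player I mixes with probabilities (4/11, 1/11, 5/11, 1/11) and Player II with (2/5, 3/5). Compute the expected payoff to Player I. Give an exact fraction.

-7/11

Against (2/5, 3/5), each row's expected payoff is a: 4/5; b: 1/5; c: -6/5; d: -22/5.
Taking the (4/11, 1/11, 5/11, 1/11)-weighted average: (4/11)·(4/5) + (1/11)·(1/5) + (5/11)·(-6/5) + (1/11)·(-22/5) = -7/11.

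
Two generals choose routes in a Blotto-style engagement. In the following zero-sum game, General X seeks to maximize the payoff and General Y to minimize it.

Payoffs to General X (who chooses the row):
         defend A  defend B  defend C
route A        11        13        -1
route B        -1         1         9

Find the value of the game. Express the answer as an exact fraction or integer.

Column defend B is strictly dominated by defend A for General Y (it gives General X more in every row).
The remaining 2×2 game on (route A, route B) × (defend A, defend C) has no saddle point. Let General X play route A with probability p; indifference gives 11p − (1−p) = −p + 9(1−p), so p = 5/11.
Similarly General Y's optimal q on defend A is 5/11, and the value is 11·(5/11) + (-1)·(6/11) = 49/11.

49/11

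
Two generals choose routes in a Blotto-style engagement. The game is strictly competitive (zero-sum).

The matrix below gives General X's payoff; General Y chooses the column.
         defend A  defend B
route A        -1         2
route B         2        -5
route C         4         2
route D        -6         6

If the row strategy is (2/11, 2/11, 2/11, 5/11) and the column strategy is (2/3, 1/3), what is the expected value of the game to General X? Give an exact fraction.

Against (2/3, 1/3), each row's expected payoff is route A: 0; route B: -1/3; route C: 10/3; route D: -2.
Taking the (2/11, 2/11, 2/11, 5/11)-weighted average: (2/11)·(0) + (2/11)·(-1/3) + (2/11)·(10/3) + (5/11)·(-2) = -4/11.

-4/11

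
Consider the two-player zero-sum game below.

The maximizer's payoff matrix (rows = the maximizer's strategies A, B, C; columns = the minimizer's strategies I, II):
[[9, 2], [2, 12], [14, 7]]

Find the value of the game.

154/17

Row A is strictly dominated by row C, so the maximizer never plays it.
The remaining 2×2 game on (B, C) × (I, II) has no saddle point. Let the maximizer play B with probability p; indifference gives 2p + 14(1−p) = 12p + 7(1−p), so p = 7/17.
Similarly the minimizer's optimal q on I is 5/17, and the value is 2·(5/17) + (12)·(12/17) = 154/17.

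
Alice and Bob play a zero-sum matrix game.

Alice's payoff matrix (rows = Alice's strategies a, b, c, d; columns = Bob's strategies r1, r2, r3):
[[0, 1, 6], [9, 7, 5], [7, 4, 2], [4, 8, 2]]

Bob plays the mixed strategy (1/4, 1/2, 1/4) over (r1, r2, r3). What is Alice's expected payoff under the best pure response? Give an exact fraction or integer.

7

a: (0)·(1/4) + (1)·(1/2) + (6)·(1/4) = 2.
b: (9)·(1/4) + (7)·(1/2) + (5)·(1/4) = 7.
c: (7)·(1/4) + (4)·(1/2) + (2)·(1/4) = 17/4.
d: (4)·(1/4) + (8)·(1/2) + (2)·(1/4) = 11/2.
The best pure response is b with expected payoff 7.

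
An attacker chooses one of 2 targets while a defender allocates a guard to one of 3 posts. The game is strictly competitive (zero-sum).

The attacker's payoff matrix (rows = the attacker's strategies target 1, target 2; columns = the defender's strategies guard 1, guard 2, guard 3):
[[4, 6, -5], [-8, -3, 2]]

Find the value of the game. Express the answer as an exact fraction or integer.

-32/19

Column guard 2 is strictly dominated by guard 1 for the defender (it gives the attacker more in every row).
The remaining 2×2 game on (target 1, target 2) × (guard 1, guard 3) has no saddle point. Let the attacker play target 1 with probability p; indifference gives 4p − 8(1−p) = −5p + 2(1−p), so p = 10/19.
Similarly the defender's optimal q on guard 1 is 7/19, and the value is 4·(7/19) + (-5)·(12/19) = -32/19.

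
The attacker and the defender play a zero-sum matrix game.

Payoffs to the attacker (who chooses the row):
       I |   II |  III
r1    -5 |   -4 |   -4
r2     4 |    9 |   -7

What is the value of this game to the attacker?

Column II is strictly dominated by I for the defender (it gives the attacker more in every row).
The remaining 2×2 game on (r1, r2) × (I, III) has no saddle point. Let the attacker play r1 with probability p; indifference gives −5p + 4(1−p) = −4p − 7(1−p), so p = 11/12.
Similarly the defender's optimal q on I is 1/4, and the value is -5·(1/4) + (-4)·(3/4) = -17/4.

-17/4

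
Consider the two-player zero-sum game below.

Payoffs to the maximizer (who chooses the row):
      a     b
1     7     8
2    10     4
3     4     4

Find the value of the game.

Row 3 is strictly dominated by row 1, so the maximizer never plays it.
The remaining 2×2 game on (1, 2) × (a, b) has no saddle point. Let the maximizer play 1 with probability p; indifference gives 7p + 10(1−p) = 8p + 4(1−p), so p = 6/7.
Similarly the minimizer's optimal q on a is 4/7, and the value is 7·(4/7) + (8)·(3/7) = 52/7.

52/7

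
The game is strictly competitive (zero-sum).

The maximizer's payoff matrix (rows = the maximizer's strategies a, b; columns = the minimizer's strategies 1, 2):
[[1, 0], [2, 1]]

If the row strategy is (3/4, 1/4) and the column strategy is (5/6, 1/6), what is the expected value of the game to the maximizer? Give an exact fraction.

13/12

Against (5/6, 1/6), each row's expected payoff is a: 5/6; b: 11/6.
Taking the (3/4, 1/4)-weighted average: (3/4)·(5/6) + (1/4)·(11/6) = 13/12.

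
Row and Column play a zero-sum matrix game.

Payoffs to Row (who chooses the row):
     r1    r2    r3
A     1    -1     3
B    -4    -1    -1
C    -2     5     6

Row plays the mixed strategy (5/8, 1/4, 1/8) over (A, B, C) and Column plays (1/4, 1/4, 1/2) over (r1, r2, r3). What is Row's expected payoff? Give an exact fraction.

31/32

Against (1/4, 1/4, 1/2), each row's expected payoff is A: 3/2; B: -7/4; C: 15/4.
Taking the (5/8, 1/4, 1/8)-weighted average: (5/8)·(3/2) + (1/4)·(-7/4) + (1/8)·(15/4) = 31/32.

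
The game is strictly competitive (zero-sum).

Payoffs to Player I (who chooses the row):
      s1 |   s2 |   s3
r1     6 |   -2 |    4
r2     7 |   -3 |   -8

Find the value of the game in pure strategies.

Row minima: -2, -8 → Player I's maximin is -2.
Column maxima: 7, -2, 4 → Player II's minimax is -2.
They coincide at (r1, s2), so the value is -2.

-2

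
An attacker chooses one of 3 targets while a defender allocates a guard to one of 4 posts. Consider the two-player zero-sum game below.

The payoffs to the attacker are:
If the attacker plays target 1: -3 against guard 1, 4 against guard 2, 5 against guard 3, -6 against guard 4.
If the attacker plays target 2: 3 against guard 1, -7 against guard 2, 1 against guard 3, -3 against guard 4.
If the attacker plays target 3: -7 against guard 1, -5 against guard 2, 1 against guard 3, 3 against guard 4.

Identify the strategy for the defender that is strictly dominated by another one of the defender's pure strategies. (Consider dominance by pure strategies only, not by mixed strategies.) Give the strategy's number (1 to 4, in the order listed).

3

The defender prefers columns that give the attacker less. Compare guard 3 with guard 2: 4 < 5, -7 < 1, -5 < 1.
So guard 2 strictly dominates guard 3 for the defender; guard 3 is strictly dominated.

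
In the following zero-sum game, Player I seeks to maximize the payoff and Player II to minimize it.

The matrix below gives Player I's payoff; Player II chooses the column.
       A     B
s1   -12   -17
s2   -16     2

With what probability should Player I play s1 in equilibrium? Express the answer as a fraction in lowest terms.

Row minima are -17 and -16, so Player I's maximin is -16; column maxima are -12 and 2, so Player II's minimax is -12. These differ, so the equilibrium is in mixed strategies.
Let Player I play s1 with probability p. Player II is indifferent when −12p − 16(1−p) = −17p + 2(1−p), giving p = 18/23.

18/23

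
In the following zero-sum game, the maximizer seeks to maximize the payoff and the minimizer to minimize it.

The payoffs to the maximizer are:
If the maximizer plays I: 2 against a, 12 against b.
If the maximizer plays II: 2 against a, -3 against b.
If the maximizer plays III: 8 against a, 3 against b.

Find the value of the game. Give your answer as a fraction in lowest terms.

6

Row II is strictly dominated by row III, so the maximizer never plays it.
The remaining 2×2 game on (I, III) × (a, b) has no saddle point. Let the maximizer play I with probability p; indifference gives 2p + 8(1−p) = 12p + 3(1−p), so p = 1/3.
Similarly the minimizer's optimal q on a is 3/5, and the value is 2·(3/5) + (12)·(2/5) = 6.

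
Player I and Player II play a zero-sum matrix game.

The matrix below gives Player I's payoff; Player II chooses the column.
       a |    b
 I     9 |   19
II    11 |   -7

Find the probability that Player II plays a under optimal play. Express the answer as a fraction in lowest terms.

13/14

Row minima are 9 and -7, so Player I's maximin is 9; column maxima are 11 and 19, so Player II's minimax is 11. These differ, so the equilibrium is in mixed strategies.
Let Player II play a with probability q. Player I is indifferent when 9q + 19(1−q) = 11q − 7(1−q), giving q = 13/14.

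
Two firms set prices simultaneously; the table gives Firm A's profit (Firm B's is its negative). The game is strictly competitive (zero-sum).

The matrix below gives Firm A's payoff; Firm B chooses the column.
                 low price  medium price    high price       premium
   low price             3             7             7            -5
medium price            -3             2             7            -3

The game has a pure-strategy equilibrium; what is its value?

-3

Row minima: -5, -3 → Firm A's maximin is -3.
Column maxima: 3, 7, 7, -3 → Firm B's minimax is -3.
They coincide at (medium price, premium), so the value is -3.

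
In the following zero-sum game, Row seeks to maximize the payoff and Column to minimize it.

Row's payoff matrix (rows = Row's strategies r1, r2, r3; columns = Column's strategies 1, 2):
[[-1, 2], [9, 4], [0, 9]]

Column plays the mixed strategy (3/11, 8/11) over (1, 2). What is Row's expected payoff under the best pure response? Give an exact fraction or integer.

r1: (-1)·(3/11) + (2)·(8/11) = 13/11.
r2: (9)·(3/11) + (4)·(8/11) = 59/11.
r3: (0)·(3/11) + (9)·(8/11) = 72/11.
The best pure response is r3 with expected payoff 72/11.

72/11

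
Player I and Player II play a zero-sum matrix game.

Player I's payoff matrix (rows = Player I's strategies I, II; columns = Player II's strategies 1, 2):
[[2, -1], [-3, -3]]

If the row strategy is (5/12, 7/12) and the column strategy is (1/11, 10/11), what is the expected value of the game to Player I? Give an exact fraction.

-271/132

Against (1/11, 10/11), each row's expected payoff is I: -8/11; II: -3.
Taking the (5/12, 7/12)-weighted average: (5/12)·(-8/11) + (7/12)·(-3) = -271/132.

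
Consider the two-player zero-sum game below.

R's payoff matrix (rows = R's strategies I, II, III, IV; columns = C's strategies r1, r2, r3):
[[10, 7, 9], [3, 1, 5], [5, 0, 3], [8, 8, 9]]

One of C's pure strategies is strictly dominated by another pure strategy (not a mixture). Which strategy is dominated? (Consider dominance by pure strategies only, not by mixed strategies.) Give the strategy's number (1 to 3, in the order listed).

C prefers columns that give R less. Compare r3 with r2: 7 < 9, 1 < 5, 0 < 3, 8 < 9.
So r2 strictly dominates r3 for C; r3 is strictly dominated.

3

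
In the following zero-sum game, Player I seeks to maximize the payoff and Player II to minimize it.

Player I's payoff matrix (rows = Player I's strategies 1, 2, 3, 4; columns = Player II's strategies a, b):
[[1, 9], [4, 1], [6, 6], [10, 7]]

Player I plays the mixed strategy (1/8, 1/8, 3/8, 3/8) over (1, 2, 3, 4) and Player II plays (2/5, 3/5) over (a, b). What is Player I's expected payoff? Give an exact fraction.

Against (2/5, 3/5), each row's expected payoff is 1: 29/5; 2: 11/5; 3: 6; 4: 41/5.
Taking the (1/8, 1/8, 3/8, 3/8)-weighted average: (1/8)·(29/5) + (1/8)·(11/5) + (3/8)·(6) + (3/8)·(41/5) = 253/40.

253/40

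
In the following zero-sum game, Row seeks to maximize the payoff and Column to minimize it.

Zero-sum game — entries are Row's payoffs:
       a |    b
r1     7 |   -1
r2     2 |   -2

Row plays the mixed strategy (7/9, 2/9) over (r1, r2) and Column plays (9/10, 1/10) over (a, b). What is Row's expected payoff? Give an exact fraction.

233/45

Against (9/10, 1/10), each row's expected payoff is r1: 31/5; r2: 8/5.
Taking the (7/9, 2/9)-weighted average: (7/9)·(31/5) + (2/9)·(8/5) = 233/45.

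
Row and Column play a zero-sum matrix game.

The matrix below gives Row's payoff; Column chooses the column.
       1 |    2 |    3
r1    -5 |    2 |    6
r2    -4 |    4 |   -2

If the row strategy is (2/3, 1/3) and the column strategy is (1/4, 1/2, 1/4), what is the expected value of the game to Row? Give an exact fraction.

1

Against (1/4, 1/2, 1/4), each row's expected payoff is r1: 5/4; r2: 1/2.
Taking the (2/3, 1/3)-weighted average: (2/3)·(5/4) + (1/3)·(1/2) = 1.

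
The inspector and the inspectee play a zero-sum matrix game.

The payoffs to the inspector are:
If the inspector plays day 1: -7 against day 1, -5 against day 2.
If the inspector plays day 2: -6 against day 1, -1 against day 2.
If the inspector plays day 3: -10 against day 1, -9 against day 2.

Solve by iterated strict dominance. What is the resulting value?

-6

Row day 3 is strictly dominated by row day 1 (-7>-10, -5>-9); eliminate day 3.
Column day 2 is strictly dominated by day 1 for the inspectee (-7<-5, -6<-1); eliminate day 2.
Row day 1 is strictly dominated by row day 2 (-6>-7); eliminate day 1.
Only (day 2, day 1) remains, with payoff -6.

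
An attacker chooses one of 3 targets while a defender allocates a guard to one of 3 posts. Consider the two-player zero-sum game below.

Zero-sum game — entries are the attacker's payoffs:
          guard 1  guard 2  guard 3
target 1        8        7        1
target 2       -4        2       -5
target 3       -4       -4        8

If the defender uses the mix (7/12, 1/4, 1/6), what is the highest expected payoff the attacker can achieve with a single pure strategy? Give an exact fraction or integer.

target 1: (8)·(7/12) + (7)·(1/4) + (1)·(1/6) = 79/12.
target 2: (-4)·(7/12) + (2)·(1/4) + (-5)·(1/6) = -8/3.
target 3: (-4)·(7/12) + (-4)·(1/4) + (8)·(1/6) = -2.
The best pure response is target 1 with expected payoff 79/12.

79/12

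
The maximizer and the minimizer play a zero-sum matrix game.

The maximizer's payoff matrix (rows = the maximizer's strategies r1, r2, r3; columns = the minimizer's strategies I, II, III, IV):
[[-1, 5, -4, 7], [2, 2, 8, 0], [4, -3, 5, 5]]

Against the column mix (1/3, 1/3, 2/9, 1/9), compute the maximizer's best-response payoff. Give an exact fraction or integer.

28/9

r1: (-1)·(1/3) + (5)·(1/3) + (-4)·(2/9) + (7)·(1/9) = 11/9.
r2: (2)·(1/3) + (2)·(1/3) + (8)·(2/9) + (0)·(1/9) = 28/9.
r3: (4)·(1/3) + (-3)·(1/3) + (5)·(2/9) + (5)·(1/9) = 2.
The best pure response is r2 with expected payoff 28/9.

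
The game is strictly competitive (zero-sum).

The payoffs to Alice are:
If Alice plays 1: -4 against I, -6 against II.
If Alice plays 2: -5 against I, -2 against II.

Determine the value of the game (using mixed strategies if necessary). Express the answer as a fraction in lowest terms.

-22/5

Row minima are -6 and -5, so Alice's maximin is -5; column maxima are -4 and -2, so Bob's minimax is -4. These differ, so the equilibrium is in mixed strategies.
Let Alice play 1 with probability p. Bob is indifferent when −4p − 5(1−p) = −6p − 2(1−p), giving p = 3/5.
Let Bob play I with probability q. Alice is indifferent when −4q − 6(1−q) = −5q − 2(1−q), giving q = 4/5.
The value is -4·(4/5) + (-6)·(1/5) = -22/5.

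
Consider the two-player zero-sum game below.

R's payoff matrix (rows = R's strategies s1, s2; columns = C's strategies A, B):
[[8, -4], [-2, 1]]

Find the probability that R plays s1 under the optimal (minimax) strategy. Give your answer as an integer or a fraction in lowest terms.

Row minima are -4 and -2, so R's maximin is -2; column maxima are 8 and 1, so C's minimax is 1. These differ, so the equilibrium is in mixed strategies.
Let R play s1 with probability p. C is indifferent when 8p − 2(1−p) = −4p + (1−p), giving p = 1/5.

1/5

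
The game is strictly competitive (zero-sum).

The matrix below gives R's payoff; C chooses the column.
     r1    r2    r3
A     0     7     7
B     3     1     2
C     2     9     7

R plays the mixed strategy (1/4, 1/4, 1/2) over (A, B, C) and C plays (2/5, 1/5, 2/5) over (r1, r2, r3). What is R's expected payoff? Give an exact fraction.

Against (2/5, 1/5, 2/5), each row's expected payoff is A: 21/5; B: 11/5; C: 27/5.
Taking the (1/4, 1/4, 1/2)-weighted average: (1/4)·(21/5) + (1/4)·(11/5) + (1/2)·(27/5) = 43/10.

43/10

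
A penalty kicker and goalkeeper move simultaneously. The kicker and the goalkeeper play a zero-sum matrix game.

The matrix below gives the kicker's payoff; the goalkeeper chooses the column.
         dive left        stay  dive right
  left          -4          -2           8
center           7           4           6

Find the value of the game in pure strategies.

4

Row minima: -4, 4 → the kicker's maximin is 4.
Column maxima: 7, 4, 8 → the goalkeeper's minimax is 4.
They coincide at (center, stay), so the value is 4.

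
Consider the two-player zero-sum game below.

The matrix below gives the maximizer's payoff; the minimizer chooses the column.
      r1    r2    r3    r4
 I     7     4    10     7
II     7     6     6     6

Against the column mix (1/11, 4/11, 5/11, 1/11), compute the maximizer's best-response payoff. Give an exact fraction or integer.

80/11

I: (7)·(1/11) + (4)·(4/11) + (10)·(5/11) + (7)·(1/11) = 80/11.
II: (7)·(1/11) + (6)·(4/11) + (6)·(5/11) + (6)·(1/11) = 67/11.
The best pure response is I with expected payoff 80/11.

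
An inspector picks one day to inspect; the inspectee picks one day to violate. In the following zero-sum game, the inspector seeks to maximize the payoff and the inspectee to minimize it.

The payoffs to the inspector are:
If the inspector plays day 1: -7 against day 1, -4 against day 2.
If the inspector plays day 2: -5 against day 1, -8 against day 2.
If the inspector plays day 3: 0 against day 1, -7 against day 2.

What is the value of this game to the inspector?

Row day 2 is strictly dominated by row day 3, so the inspector never plays it.
The remaining 2×2 game on (day 1, day 3) × (day 1, day 2) has no saddle point. Let the inspector play day 1 with probability p; indifference gives −7p = −4p − 7(1−p), so p = 7/10.
Similarly the inspectee's optimal q on day 1 is 3/10, and the value is -7·(3/10) + (-4)·(7/10) = -49/10.

-49/10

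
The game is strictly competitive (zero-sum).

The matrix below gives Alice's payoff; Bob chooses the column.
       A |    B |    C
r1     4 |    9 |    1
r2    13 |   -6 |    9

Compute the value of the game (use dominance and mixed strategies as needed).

87/23

Column A is strictly dominated by C for Bob (it gives Alice more in every row).
The remaining 2×2 game on (r1, r2) × (B, C) has no saddle point. Let Alice play r1 with probability p; indifference gives 9p − 6(1−p) = p + 9(1−p), so p = 15/23.
Similarly Bob's optimal q on B is 8/23, and the value is 9·(8/23) + (1)·(15/23) = 87/23.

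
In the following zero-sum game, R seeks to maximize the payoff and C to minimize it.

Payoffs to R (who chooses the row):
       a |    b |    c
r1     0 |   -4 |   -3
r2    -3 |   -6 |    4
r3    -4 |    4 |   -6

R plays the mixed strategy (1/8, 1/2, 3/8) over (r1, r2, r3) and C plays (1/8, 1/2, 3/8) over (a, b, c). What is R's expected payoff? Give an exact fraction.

Against (1/8, 1/2, 3/8), each row's expected payoff is r1: -25/8; r2: -15/8; r3: -3/4.
Taking the (1/8, 1/2, 3/8)-weighted average: (1/8)·(-25/8) + (1/2)·(-15/8) + (3/8)·(-3/4) = -103/64.

-103/64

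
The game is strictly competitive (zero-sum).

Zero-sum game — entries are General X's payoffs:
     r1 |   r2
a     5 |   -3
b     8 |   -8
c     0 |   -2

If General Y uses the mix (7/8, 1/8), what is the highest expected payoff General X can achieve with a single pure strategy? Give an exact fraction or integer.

6

a: (5)·(7/8) + (-3)·(1/8) = 4.
b: (8)·(7/8) + (-8)·(1/8) = 6.
c: (0)·(7/8) + (-2)·(1/8) = -1/4.
The best pure response is b with expected payoff 6.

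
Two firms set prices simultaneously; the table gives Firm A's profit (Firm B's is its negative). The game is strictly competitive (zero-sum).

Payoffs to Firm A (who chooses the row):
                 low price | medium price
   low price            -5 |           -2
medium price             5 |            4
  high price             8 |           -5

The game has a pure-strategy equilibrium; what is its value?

Row minima: -5, 4, -5 → Firm A's maximin is 4.
Column maxima: 8, 4 → Firm B's minimax is 4.
They coincide at (medium price, medium price), so the value is 4.

4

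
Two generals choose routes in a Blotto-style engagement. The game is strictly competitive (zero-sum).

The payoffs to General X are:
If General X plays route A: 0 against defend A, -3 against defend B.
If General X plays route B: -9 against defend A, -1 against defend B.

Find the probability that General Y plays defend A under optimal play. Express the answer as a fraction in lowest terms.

Row minima are -3 and -9, so General X's maximin is -3; column maxima are 0 and -1, so General Y's minimax is -1. These differ, so the equilibrium is in mixed strategies.
Let General Y play defend A with probability q. General X is indifferent when −3(1−q) = −9q − (1−q), giving q = 2/11.

2/11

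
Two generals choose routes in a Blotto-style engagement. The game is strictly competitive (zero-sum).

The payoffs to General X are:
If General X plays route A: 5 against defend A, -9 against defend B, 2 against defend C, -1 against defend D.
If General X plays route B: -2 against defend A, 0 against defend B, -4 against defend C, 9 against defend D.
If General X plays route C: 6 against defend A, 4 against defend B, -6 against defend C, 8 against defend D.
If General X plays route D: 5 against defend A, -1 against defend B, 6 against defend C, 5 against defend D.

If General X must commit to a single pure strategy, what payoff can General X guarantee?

-1

The worst-case payoff for each row is route A: -9, route B: -4, route C: -6, route D: -1.
The best of these is -1.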